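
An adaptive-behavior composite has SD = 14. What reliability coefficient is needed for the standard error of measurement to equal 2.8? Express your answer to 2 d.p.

r = 1 − (2.8000/14)² ≈ 1 − 0.0400 ≈ 0.9600

0.96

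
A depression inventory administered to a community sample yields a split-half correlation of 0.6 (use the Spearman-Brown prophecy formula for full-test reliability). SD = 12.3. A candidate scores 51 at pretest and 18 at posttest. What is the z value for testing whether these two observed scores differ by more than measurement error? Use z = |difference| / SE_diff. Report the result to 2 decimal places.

Full-length reliability (Spearman-Brown) = 2(0.6)/(1+0.6) ≈ 0.7500
The standard error of measurement is 12.3000·√(1 − 0.7500) ≈ 12.3000·0.5000 ≈ 6.1500.
SE_diff = √2 · SEM ≈ 8.6974
z = |51 − 18| / 8.6974 = 33 / 8.6974 ≈ 3.7942

3.79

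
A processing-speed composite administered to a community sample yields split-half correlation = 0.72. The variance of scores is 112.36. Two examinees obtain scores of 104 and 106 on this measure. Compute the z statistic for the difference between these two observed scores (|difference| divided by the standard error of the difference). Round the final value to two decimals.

0.33

SD = √112.36 ≃ 10.6000
Spearman-Brown: r = 2(0.72) / (1 + 0.72) = 1.4400 / 1.7200 ≃ 0.8372
The standard error of measurement is 10.6000·√(1 − 0.8372) ≃ 10.6000·0.4035 ≃ 4.2768.
SE_diff = √2 · SEM ≃ 6.0483
z = 2 / 6.0483 ≃ 0.3307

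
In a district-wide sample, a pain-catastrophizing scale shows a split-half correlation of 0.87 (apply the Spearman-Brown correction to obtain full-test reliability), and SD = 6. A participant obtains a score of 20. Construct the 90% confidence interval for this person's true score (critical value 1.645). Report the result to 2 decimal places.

[17.40, 22.60]

r_full = 2·0.87 / (1 + 0.87) ≈ 0.93048
The standard error of measurement is 6.00000·√(1 − 0.93048) ≈ 6.00000·0.26366 ≈ 1.58198.
Margin = 1.645 · 1.58198 ≈ 2.60236
Interval: (17.39764, 22.60236)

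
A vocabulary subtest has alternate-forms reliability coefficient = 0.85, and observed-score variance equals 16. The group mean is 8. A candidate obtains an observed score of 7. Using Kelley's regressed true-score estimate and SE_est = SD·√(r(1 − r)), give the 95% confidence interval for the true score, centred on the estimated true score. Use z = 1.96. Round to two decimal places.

[4.35, 9.95]

σ = 16^(1/2) = 4.0000
T̂ = r·X + (1 − r)·M = 0.8500·7 + 0.1500·8 = 5.9500 + 1.2000 ≈ 7.1500
SE_est = 4.0000·√[r(1 − r)] ≈ 1.4283
CI = 7.1500 ± 1.96 · 1.4283 → [4.3506, 9.9494]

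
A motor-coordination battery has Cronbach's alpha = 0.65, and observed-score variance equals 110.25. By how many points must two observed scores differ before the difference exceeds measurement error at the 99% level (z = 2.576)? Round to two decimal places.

22.63

σ = 110.25^(1/2) = 10.5000
SEM = 10.5000 · √(1 − 0.6500) = 10.5000 · √0.3500 ≈ 10.5000 · 0.5916 ≈ 6.2119
SE_diff = SEM · √2 ≈ 6.2119 · 1.4142 ≈ 8.7849
Minimum reliable difference = 2.576 · SE_diff ≈ 2.576 · 8.7849 ≈ 22.6300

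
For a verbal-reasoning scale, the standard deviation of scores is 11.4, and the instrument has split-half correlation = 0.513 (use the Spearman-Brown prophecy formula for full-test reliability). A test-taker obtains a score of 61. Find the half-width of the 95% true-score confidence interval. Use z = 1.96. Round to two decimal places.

12.68

Spearman-Brown: r = 2(0.513) / (1 + 0.513) = 1.0260 / 1.5130 ≈ 0.6781
SEM = 11.4000 × √(1 − 0.6781) = 11.4000 × √0.3219 ≈ 11.4000 × 0.5673 ≈ 6.4677
Margin = 1.96 × 6.4677 ≈ 12.6767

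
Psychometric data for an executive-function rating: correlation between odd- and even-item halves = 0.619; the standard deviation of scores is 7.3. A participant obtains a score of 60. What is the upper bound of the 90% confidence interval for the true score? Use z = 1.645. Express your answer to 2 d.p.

r_full = 2·0.619 / (1 + 0.619) ≈ 0.765
SEM = 7.300 · √(1 − 0.765) = 7.300 · √0.235 ≈ 7.300 · 0.485 ≈ 3.541
1.645 · SEM ≈ 5.825
Upper bound: 60 + 5.825 = 65.825

65.83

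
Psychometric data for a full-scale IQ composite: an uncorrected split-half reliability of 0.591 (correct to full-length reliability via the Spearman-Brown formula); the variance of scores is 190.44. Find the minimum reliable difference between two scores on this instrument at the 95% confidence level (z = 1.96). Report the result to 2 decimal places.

19.39

σ = 190.44^(1/2) = 13.800
Full-length reliability (Spearman-Brown) = 2(0.591)/(1+0.591) ≈ 0.743
SEM = 13.800 × √(1 − 0.743) = 13.800 × √0.257 ≈ 13.800 × 0.507 ≈ 6.997
SE_diff = SEM × √2 ≈ 6.997 × 1.414 ≈ 9.895
Smallest detectable difference = 1.96×9.895 ≈ 19.394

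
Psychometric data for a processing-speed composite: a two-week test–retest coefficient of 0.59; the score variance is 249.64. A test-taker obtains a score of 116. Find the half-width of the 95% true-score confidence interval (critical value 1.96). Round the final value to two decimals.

19.83

SD = √249.64 ≈ 15.800
The standard error of measurement is 15.800×√(1 − 0.590) ≈ 15.800×0.640 ≈ 10.117.
Half-width = 1.96×10.117 ≈ 19.829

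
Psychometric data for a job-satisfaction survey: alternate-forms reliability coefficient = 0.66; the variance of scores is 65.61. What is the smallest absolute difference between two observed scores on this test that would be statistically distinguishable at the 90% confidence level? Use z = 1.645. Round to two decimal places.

SD = √65.61 ≃ 8.1000
SEM = 8.1000 · √(1 − 0.6600) = 8.1000 · √0.3400 ≃ 8.1000 · 0.5831 ≃ 4.7231
SE_diff = √2 · SEM ≃ 6.6794
Smallest detectable difference = 1.645·6.6794 ≃ 10.9877

10.99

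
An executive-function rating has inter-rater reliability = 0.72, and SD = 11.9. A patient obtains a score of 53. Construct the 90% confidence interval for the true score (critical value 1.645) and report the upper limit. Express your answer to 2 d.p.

63.36

The standard error of measurement is 11.900·√(1 − 0.720) ≈ 11.900·0.529 ≈ 6.297.
Half-width = 1.645·6.297 ≈ 10.358
Upper limit = 53 + 10.358 ≈ 63.358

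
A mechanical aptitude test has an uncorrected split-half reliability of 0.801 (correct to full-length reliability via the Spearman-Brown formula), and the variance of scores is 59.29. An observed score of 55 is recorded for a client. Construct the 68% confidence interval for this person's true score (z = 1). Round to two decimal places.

SD = √59.29 = 7.700
Spearman-Brown: r = 2(0.801) / (1 + 0.801) = 1.602 / 1.801 ≈ 0.890
SEM = 7.700*√(1 − 0.890) ≈ 2.560
Half-width = 1*2.560 ≈ 2.560
68% CI: 55 ± 2.560 = [52.440, 57.560]

[52.44, 57.56]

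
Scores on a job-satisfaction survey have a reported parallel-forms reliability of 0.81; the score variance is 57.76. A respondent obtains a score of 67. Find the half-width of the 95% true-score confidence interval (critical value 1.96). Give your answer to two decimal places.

6.49

σ = 57.76^(1/2) = 7.60000
SEM = 7.60000*√(1 − 0.81000) ≈ 3.31276
Margin = 1.96 * 3.31276 ≈ 6.49302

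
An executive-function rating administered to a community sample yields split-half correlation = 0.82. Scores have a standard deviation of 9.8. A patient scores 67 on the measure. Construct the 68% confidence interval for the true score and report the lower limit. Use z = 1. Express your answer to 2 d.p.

Full-length reliability (Spearman-Brown) = 2(0.82)/(1+0.82) ≈ 0.9011
SEM = 9.8000*√(1 − 0.9011) ≈ 3.0820
Margin = 1 * 3.0820 ≈ 3.0820
Lower limit = 67 − 3.0820 ≈ 63.9180

63.92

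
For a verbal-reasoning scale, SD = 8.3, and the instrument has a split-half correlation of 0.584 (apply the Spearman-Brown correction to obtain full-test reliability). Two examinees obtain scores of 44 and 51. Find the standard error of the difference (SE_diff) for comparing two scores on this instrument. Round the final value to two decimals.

6.02

Spearman-Brown: r = 2(0.584) / (1 + 0.584) = 1.168 / 1.584 ≃ 0.737
SEM = 8.300 × √(1 − 0.737) = 8.300 × √0.263 ≃ 8.300 × 0.512 ≃ 4.254
Standard error of the difference = 4.254·√2 ≃ 6.015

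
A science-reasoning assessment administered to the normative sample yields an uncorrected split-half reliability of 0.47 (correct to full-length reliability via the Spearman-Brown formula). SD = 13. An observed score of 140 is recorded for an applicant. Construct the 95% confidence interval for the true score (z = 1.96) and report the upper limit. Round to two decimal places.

155.30

Full-length reliability (Spearman-Brown) = 2(0.47)/(1+0.47) ≃ 0.63946
The standard error of measurement is 13.00000×√(1 − 0.63946) ≃ 13.00000×0.60045 ≃ 7.80589.
Margin = 1.96 × 7.80589 ≃ 15.29955
Upper bound: 140 + 15.29955 = 155.29955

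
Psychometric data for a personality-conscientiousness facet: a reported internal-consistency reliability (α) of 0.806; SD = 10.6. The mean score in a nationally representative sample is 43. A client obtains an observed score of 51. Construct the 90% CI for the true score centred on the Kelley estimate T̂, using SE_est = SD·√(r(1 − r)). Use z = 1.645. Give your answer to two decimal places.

[42.55, 56.34]

T̂ = r·X + (1 − r)·M = 0.8060·51 + 0.1940·43 = 41.1060 + 8.3420 ≈ 49.4480
SE_est = SD · √(r(1 − r)) = 10.6000 · √0.1564 ≈ 10.6000 · 0.3954 ≈ 4.1915
90% CI: 49.4480 ± 6.8951 ≈ (42.5529, 56.3431)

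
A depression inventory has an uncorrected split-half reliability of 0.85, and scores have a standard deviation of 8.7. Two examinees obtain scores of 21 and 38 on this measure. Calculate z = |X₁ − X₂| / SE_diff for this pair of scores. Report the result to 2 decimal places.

4.85

r_full = 2·0.85 / (1 + 0.85) ≈ 0.9189
SEM = 8.7000 × √(1 − 0.9189) = 8.7000 × √0.0811 ≈ 8.7000 × 0.2847 ≈ 2.4773
SE_diff = SEM × √2 ≈ 2.4773 × 1.4142 ≈ 3.5034
z = 17 / 3.5034 ≈ 4.8524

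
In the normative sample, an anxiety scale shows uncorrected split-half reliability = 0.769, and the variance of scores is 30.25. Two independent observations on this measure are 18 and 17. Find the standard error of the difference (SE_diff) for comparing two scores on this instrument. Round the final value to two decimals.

2.81

SD = √30.25 ≈ 5.5000
Full-length reliability (Spearman-Brown) = 2(0.769)/(1+0.769) ≈ 0.8694
SEM = 5.5000 · √(1 − 0.8694) = 5.5000 · √0.1306 ≈ 5.5000 · 0.3614 ≈ 1.9875
Standard error of the difference = 1.9875·√2 ≈ 2.8107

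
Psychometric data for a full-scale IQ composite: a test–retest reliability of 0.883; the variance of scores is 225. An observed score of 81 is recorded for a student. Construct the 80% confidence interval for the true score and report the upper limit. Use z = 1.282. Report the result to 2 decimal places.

87.58

SD = √225 ≈ 15.0000
SEM = 15.0000·√(1 − 0.8830) ≈ 5.1308
Margin = 1.282 · 5.1308 ≈ 6.5777
Upper bound: 81 + 6.5777 = 87.5777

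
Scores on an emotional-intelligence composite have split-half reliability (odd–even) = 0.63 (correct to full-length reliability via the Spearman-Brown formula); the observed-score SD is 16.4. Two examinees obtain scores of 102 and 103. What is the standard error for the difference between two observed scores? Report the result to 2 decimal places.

11.05

r_full = 2·0.63 / (1 + 0.63) ≈ 0.773
SEM = 16.400 * √(1 − 0.773) = 16.400 * √0.227 ≈ 16.400 * 0.476 ≈ 7.814
SE_diff = SEM * √2 ≈ 7.814 * 1.414 ≈ 11.050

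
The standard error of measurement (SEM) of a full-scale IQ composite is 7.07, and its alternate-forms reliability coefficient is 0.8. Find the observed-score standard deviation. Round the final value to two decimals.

SD = SEM / √(1 − r) = 7.07 / √0.200 ≈ 7.07 / 0.447 ≈ 15.809

15.81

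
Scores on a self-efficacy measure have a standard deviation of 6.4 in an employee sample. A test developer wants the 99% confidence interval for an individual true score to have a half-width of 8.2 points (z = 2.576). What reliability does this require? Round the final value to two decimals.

0.75

SEM needed = half-width / z = 8.2/2.576 ≃ 3.1832
r = 1 − (3.1832/6.4)² ≃ 1 − 0.2474 ≃ 0.7526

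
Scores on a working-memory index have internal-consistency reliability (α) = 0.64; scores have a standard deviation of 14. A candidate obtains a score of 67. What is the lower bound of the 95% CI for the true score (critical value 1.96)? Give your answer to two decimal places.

50.54

SEM = 14.0000×√(1 − 0.6400) ≃ 8.4000
1.96 × SEM ≃ 16.4640
Lower bound: 67 − 16.4640 = 50.5360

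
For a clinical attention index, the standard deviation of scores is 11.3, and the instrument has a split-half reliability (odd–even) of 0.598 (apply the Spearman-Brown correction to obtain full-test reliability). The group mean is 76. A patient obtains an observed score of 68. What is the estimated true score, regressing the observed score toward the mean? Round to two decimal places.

70.01

r_full = 2·0.598 / (1 + 0.598) ≈ 0.748
Estimated true score = 0.748·68 + (1 − 0.748)·76 ≈ 70.013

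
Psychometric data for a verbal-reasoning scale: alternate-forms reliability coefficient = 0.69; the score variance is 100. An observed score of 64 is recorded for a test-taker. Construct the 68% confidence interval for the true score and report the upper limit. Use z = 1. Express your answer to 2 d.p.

σ = 100^(1/2) = 10.00000
SEM = 10.00000×√(1 − 0.69000) ≈ 5.56776
1 × SEM ≈ 5.56776
Upper limit = 64 + 5.56776 ≈ 69.56776

69.57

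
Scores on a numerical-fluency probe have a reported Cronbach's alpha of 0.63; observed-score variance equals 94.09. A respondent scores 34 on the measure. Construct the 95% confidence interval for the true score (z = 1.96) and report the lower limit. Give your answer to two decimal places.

22.44

SD = √94.09 ≈ 9.700
SEM = 9.700 * √(1 − 0.630) = 9.700 * √0.370 ≈ 9.700 * 0.608 ≈ 5.900
Margin = 1.96 * 5.900 ≈ 11.565
Lower bound: 34 − 11.565 = 22.435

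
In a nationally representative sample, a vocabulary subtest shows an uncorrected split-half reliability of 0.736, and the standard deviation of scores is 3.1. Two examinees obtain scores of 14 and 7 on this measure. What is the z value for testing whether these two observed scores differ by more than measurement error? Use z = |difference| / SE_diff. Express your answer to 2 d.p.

4.09

Full-length reliability (Spearman-Brown) = 2(0.736)/(1+0.736) ≈ 0.8479
SEM = 3.1000·√(1 − 0.8479) ≈ 1.2089
SE_diff = SEM · √2 ≈ 1.2089 · 1.4142 ≈ 1.7096
z = 7 / 1.7096 ≈ 4.0944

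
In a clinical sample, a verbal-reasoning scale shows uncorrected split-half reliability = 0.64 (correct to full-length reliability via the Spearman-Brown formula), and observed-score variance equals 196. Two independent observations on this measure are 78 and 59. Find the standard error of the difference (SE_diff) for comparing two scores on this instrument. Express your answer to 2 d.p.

9.28

SD = √196 ≈ 14.000
Spearman-Brown: r = 2(0.64) / (1 + 0.64) = 1.280 / 1.640 ≈ 0.780
The standard error of measurement is 14.000·√(1 − 0.780) ≈ 14.000·0.469 ≈ 6.559.
SE_diff = SEM · √2 ≈ 6.559 · 1.414 ≈ 9.276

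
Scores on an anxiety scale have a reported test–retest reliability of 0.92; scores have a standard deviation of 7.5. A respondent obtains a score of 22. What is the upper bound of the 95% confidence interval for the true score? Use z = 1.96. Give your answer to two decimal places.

26.16

SEM = 7.50000 × √(1 − 0.92000) = 7.50000 × √0.08000 ≈ 7.50000 × 0.28284 ≈ 2.12132
1.96 × SEM ≈ 4.15779
Upper bound: 22 + 4.15779 = 26.15779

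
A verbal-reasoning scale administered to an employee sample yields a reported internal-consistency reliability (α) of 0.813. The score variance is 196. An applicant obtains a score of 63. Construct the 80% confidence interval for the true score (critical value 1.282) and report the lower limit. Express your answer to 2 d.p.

55.24

σ = 196^(1/2) = 14.000
SEM = 14.000 × √(1 − 0.813) = 14.000 × √0.187 ≃ 14.000 × 0.432 ≃ 6.054
Half-width = 1.282×6.054 ≃ 7.761
Lower bound: 63 − 7.761 = 55.239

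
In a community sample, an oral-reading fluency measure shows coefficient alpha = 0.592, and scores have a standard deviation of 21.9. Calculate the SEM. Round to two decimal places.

SEM = 21.900 × √(1 − 0.592) = 21.900 × √0.408 ≈ 21.900 × 0.639 ≈ 13.989

13.99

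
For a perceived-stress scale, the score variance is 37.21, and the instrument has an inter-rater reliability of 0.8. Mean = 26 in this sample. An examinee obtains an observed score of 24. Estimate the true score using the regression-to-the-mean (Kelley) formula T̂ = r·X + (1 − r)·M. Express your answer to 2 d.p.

24.40

Estimated true score = 0.8000*24 + (1 − 0.8000)*26 ≈ 24.4000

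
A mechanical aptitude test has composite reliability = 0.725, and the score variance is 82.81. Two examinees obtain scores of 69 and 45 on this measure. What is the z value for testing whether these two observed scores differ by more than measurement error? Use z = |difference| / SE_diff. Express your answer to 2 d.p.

3.56

SD = √82.81 ≈ 9.1000
SEM = 9.1000 · √(1 − 0.7250) = 9.1000 · √0.2750 ≈ 9.1000 · 0.5244 ≈ 4.7721
SE_diff = √2 · SEM ≈ 6.7487
z = 24 / 6.7487 ≈ 3.5562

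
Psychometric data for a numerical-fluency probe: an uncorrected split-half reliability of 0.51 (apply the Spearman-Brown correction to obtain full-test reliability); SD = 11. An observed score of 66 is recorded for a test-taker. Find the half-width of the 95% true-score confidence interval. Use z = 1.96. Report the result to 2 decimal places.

Full-length reliability (Spearman-Brown) = 2(0.51)/(1+0.51) ≈ 0.6755
SEM = 11.0000 * √(1 − 0.6755) = 11.0000 * √0.3245 ≈ 11.0000 * 0.5697 ≈ 6.2662
1.96 * SEM ≈ 12.2817

12.28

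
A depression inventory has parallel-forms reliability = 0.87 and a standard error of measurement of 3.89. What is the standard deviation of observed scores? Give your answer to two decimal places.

SD = SEM / √(1 − r) = 3.89 / √0.13000 ≈ 3.89 / 0.36056 ≈ 10.78892

10.79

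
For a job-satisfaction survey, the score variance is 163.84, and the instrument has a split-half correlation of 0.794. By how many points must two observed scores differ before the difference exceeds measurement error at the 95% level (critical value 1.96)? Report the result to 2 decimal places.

12.02

SD = √163.84 ≈ 12.800
Spearman-Brown: r = 2(0.794) / (1 + 0.794) = 1.588 / 1.794 ≈ 0.885
The standard error of measurement is 12.800*√(1 − 0.885) ≈ 12.800*0.339 ≈ 4.337.
SE_diff = SEM * √2 ≈ 4.337 * 1.414 ≈ 6.134
Minimum reliable difference = 1.96 * SE_diff ≈ 1.96 * 6.134 ≈ 12.023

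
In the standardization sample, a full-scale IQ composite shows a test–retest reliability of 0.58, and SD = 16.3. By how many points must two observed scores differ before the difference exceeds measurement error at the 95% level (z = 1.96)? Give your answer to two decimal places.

SEM = 16.3000 * √(1 − 0.5800) = 16.3000 * √0.4200 ≈ 16.3000 * 0.6481 ≈ 10.5636
Standard error of the difference = 10.5636·√2 ≈ 14.9392
Smallest detectable difference = 1.96*14.9392 ≈ 29.2808

29.28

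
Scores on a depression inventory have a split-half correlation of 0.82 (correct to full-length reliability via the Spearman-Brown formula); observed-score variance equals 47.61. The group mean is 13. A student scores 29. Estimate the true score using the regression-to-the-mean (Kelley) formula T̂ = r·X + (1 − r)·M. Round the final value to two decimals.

27.42

r_full = 2·0.82 / (1 + 0.82) ≈ 0.901
Estimated true score = 0.901·29 + (1 − 0.901)·13 ≈ 27.418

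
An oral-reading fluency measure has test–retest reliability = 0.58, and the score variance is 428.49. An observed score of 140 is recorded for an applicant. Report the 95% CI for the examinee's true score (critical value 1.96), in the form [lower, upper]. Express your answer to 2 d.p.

[113.71, 166.29]

SD = √428.49 ≈ 20.700
SEM = 20.700×√(1 − 0.580) ≈ 13.415
Margin = 1.96 × 13.415 ≈ 26.294
Interval: (113.706, 166.294)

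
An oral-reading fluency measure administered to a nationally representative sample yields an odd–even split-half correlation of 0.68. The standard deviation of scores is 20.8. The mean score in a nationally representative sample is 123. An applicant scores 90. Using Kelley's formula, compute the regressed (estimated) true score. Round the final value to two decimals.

Spearman-Brown: r = 2(0.68) / (1 + 0.68) = 1.3600 / 1.6800 ≈ 0.8095
T̂ = r·X + (1 − r)·M = 0.8095·90 + 0.1905·123 ≈ 72.8571 + 23.4286 ≈ 96.2857

96.29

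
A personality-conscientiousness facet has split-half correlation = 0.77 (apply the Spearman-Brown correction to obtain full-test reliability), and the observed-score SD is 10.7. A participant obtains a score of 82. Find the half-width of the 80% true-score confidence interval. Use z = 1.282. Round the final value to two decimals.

4.94

Spearman-Brown: r = 2(0.77) / (1 + 0.77) = 1.5400 / 1.7700 ≈ 0.8701
The standard error of measurement is 10.7000·√(1 − 0.8701) ≈ 10.7000·0.3605 ≈ 3.8571.
Margin = 1.282 · 3.8571 ≈ 4.9448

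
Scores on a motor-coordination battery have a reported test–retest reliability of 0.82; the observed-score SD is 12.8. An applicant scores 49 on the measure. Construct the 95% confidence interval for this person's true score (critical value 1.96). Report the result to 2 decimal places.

SEM = 12.8000 · √(1 − 0.8200) = 12.8000 · √0.1800 ≈ 12.8000 · 0.4243 ≈ 5.4306
Margin = 1.96 · 5.4306 ≈ 10.6439
95% CI: 49 ± 10.6439 = [38.3561, 59.6439]

[38.36, 59.64]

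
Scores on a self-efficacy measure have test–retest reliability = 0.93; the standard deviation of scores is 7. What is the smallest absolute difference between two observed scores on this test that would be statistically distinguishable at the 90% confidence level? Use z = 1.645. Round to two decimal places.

SEM = 7.00000 × √(1 − 0.93000) = 7.00000 × √0.07000 ≈ 7.00000 × 0.26458 ≈ 1.85203
SE_diff = √2 × SEM ≈ 2.61916
Smallest detectable difference = 1.645×2.61916 ≈ 4.30852

4.31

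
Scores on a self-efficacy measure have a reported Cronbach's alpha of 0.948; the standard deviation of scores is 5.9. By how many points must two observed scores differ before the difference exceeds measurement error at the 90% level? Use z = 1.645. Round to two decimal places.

The standard error of measurement is 5.9000·√(1 − 0.9480) ≃ 5.9000·0.2280 ≃ 1.3454.
Standard error of the difference = 1.3454·√2 ≃ 1.9027
Minimum reliable difference = 1.645 · SE_diff ≃ 1.645 · 1.9027 ≃ 3.1299

3.13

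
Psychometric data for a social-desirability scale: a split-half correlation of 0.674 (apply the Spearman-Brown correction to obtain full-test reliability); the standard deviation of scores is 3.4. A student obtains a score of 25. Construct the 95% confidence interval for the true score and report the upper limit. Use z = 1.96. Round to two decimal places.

r_full = 2·0.674 / (1 + 0.674) ≈ 0.8053
SEM = 3.4000*√(1 − 0.8053) ≈ 1.5004
1.96 * SEM ≈ 2.9408
Upper bound: 25 + 2.9408 = 27.9408

27.94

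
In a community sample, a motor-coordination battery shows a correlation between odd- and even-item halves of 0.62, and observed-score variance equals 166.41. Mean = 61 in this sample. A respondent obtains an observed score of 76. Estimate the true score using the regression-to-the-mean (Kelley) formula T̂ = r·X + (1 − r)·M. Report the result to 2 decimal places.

72.48

Full-length reliability (Spearman-Brown) = 2(0.62)/(1+0.62) ≈ 0.7654
Estimated true score = 0.7654·76 + (1 − 0.7654)·61 ≈ 72.4815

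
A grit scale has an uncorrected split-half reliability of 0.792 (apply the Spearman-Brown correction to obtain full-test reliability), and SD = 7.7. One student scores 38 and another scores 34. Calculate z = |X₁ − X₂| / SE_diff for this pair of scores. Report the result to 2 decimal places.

Full-length reliability (Spearman-Brown) = 2(0.792)/(1+0.792) ≈ 0.884
SEM = 7.700 × √(1 − 0.884) = 7.700 × √0.116 ≈ 7.700 × 0.341 ≈ 2.623
Standard error of the difference = 2.623·√2 ≈ 3.710
z = 4 / 3.710 ≈ 1.078

1.08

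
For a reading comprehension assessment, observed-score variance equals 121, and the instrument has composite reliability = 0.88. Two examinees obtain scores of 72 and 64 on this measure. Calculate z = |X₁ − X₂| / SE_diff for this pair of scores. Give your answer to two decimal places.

SD = √121 = 11.00000
SEM = 11.00000 * √(1 − 0.88000) = 11.00000 * √0.12000 ≈ 11.00000 * 0.34641 ≈ 3.81051
Standard error of the difference = 3.81051·√2 ≈ 5.38888
z = 8 / 5.38888 ≈ 1.48454

1.48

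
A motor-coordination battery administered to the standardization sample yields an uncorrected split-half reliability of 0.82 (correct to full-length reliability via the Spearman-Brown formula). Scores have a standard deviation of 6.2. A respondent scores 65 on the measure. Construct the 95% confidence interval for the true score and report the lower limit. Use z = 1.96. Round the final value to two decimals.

61.18

r_full = 2·0.82 / (1 + 0.82) ≈ 0.9011
SEM = 6.2000 * √(1 − 0.9011) = 6.2000 * √0.0989 ≈ 6.2000 * 0.3145 ≈ 1.9498
1.96 * SEM ≈ 3.8216
Lower bound: 65 − 3.8216 = 61.1784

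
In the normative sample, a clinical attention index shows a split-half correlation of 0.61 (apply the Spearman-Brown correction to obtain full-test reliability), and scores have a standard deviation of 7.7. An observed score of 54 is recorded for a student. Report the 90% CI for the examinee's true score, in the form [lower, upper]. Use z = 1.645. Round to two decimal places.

r_full = 2·0.61 / (1 + 0.61) ≃ 0.758
SEM = 7.700×√(1 − 0.758) ≃ 3.790
1.645 × SEM ≃ 6.234
CI = 54 ± 6.234 → [47.766, 60.234]

[47.77, 60.23]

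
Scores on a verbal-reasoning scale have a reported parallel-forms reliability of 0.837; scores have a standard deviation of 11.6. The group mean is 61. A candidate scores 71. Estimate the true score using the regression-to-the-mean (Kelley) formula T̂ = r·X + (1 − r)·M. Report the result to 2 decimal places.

69.37

T̂ = r·X + (1 − r)·M = 0.8370·71 + 0.1630·61 = 59.4270 + 9.9430 ≃ 69.3700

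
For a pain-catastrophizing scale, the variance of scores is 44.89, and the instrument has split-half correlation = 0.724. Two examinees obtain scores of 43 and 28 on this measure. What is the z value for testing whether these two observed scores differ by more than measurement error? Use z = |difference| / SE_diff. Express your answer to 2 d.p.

3.96

SD = √44.89 = 6.700
Spearman-Brown: r = 2(0.724) / (1 + 0.724) = 1.448 / 1.724 ≈ 0.840
SEM = 6.700 × √(1 − 0.840) = 6.700 × √0.160 ≈ 6.700 × 0.400 ≈ 2.681
SE_diff = √2 × SEM ≈ 3.791
z = |43 − 28| / 3.791 = 15 / 3.791 ≈ 3.957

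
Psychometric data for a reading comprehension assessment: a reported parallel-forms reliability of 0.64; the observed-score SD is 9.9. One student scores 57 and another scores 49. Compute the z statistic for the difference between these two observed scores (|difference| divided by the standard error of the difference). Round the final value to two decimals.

SEM = 9.9000 · √(1 − 0.6400) = 9.9000 · √0.3600 ≈ 9.9000 · 0.6000 ≈ 5.9400
SE_diff = √2 · SEM ≈ 8.4004
z = 8 / 8.4004 ≈ 0.9523

0.95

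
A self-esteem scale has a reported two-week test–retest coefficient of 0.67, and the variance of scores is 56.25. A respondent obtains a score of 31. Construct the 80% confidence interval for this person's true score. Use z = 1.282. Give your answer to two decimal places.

[25.48, 36.52]

SD = √56.25 ≈ 7.500
SEM = 7.500·√(1 − 0.670) ≈ 4.308
Half-width = 1.282·4.308 ≈ 5.523
Interval: (25.477, 36.523)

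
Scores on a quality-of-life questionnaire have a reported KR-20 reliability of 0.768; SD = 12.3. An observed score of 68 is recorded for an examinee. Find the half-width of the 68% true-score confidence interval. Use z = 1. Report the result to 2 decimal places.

SEM = 12.3000×√(1 − 0.7680) ≃ 5.9245
Half-width = 1×5.9245 ≃ 5.9245

5.92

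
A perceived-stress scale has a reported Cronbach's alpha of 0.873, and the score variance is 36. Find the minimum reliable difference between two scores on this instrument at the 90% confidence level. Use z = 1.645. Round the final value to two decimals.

4.97

σ = 36^(1/2) = 6.0000
SEM = 6.0000 · √(1 − 0.8730) = 6.0000 · √0.1270 ≈ 6.0000 · 0.3564 ≈ 2.1382
Standard error of the difference = 2.1382·√2 ≈ 3.0239
Smallest detectable difference = 1.645·3.0239 ≈ 4.9743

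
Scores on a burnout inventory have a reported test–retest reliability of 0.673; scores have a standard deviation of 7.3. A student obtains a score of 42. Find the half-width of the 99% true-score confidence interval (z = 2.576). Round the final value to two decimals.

SEM = 7.300 * √(1 − 0.673) = 7.300 * √0.327 ≃ 7.300 * 0.572 ≃ 4.174
Half-width = 2.576*4.174 ≃ 10.753

10.75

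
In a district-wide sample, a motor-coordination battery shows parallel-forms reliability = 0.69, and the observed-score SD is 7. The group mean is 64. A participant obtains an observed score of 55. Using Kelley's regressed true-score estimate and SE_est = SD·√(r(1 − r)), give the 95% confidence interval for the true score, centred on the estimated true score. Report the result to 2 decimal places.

[51.44, 64.14]

T̂ = r·X + (1 − r)·M = 0.69000×55 + 0.31000×64 = 37.95000 + 19.84000 ≈ 57.79000
SE_est = SD × √(r(1 − r)) = 7.00000 × √0.21390 ≈ 7.00000 × 0.46249 ≈ 3.23745
95% CI: 57.79000 ± 6.34541 ≈ (51.44459, 64.13541)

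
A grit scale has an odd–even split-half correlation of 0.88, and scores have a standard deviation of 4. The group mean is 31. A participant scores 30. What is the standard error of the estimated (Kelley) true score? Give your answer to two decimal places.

0.98

Full-length reliability (Spearman-Brown) = 2(0.88)/(1+0.88) ≃ 0.9362
SE_est = SD × √(r(1 − r)) = 4.0000 × √0.0598 ≃ 4.0000 × 0.2444 ≃ 0.9778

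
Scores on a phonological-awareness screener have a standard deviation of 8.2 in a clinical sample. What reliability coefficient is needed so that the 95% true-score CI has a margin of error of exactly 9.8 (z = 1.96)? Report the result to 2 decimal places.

0.63

Required SEM = 9.8 / 1.96 ≃ 5.0000
r = 1 − (SEM / SD)² = 1 − (5.0000 / 8.2)² ≃ 1 − 0.3718 ≃ 0.6282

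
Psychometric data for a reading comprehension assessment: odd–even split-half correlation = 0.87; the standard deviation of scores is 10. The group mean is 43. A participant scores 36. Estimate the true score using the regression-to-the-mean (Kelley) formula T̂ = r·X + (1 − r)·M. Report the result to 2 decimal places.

36.49

Full-length reliability (Spearman-Brown) = 2(0.87)/(1+0.87) ≃ 0.930
Estimated true score = 0.930*36 + (1 − 0.930)*43 ≃ 36.487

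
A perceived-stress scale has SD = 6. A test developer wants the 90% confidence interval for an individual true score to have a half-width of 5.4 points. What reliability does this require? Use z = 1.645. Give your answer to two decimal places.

0.70

SEM needed = half-width / z = 5.4/1.645 ≈ 3.283
r = 1 − (SEM / SD)² = 1 − (3.283 / 6)² ≈ 1 − 0.299 ≈ 0.701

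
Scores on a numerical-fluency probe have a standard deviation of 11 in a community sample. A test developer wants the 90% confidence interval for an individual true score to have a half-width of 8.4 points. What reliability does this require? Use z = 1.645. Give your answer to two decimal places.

0.78

Required SEM = 8.4 / 1.645 ≈ 5.1064
r = 1 − (5.1064/11)² ≈ 1 − 0.2155 ≈ 0.7845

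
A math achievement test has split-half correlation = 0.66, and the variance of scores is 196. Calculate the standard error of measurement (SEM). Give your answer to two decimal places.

6.34

σ = 196^(1/2) = 14.000
Full-length reliability (Spearman-Brown) = 2(0.66)/(1+0.66) ≈ 0.795
SEM = 14.000 · √(1 − 0.795) = 14.000 · √0.205 ≈ 14.000 · 0.453 ≈ 6.336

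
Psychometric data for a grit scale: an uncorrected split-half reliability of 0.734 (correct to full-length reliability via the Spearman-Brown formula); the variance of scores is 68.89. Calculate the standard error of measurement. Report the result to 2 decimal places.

σ = 68.89^(1/2) = 8.3000
Spearman-Brown: r = 2(0.734) / (1 + 0.734) = 1.4680 / 1.7340 ≈ 0.8466
SEM = 8.3000 × √(1 − 0.8466) = 8.3000 × √0.1534 ≈ 8.3000 × 0.3917 ≈ 3.2508

3.25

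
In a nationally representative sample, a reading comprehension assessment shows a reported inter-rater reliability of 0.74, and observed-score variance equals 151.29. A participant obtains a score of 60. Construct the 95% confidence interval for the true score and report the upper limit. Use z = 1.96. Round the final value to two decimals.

SD = √151.29 ≈ 12.300
SEM = 12.300·√(1 − 0.740) ≈ 6.272
1.96 · SEM ≈ 12.293
Upper limit = 60 + 12.293 ≈ 72.293

72.29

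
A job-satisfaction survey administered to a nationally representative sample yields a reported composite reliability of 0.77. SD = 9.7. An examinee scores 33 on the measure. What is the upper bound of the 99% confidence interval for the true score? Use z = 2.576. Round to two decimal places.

44.98

SEM = 9.7000 * √(1 − 0.7700) = 9.7000 * √0.2300 ≈ 9.7000 * 0.4796 ≈ 4.6520
Half-width = 2.576*4.6520 ≈ 11.9834
Upper bound: 33 + 11.9834 = 44.9834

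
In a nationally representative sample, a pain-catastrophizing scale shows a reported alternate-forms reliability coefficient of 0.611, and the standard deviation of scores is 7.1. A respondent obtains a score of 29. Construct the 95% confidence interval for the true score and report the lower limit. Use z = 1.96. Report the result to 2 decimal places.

The standard error of measurement is 7.1000×√(1 − 0.6110) ≈ 7.1000×0.6237 ≈ 4.4283.
1.96 × SEM ≈ 8.6794
Lower limit = 29 − 8.6794 ≈ 20.3206

20.32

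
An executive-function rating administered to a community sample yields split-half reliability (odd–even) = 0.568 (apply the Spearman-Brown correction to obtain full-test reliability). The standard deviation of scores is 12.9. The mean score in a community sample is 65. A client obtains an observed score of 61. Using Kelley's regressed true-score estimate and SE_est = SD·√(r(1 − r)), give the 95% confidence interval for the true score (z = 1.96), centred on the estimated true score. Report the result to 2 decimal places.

Full-length reliability (Spearman-Brown) = 2(0.568)/(1+0.568) ≈ 0.72449
Estimated true score = 0.72449·61 + (1 − 0.72449)·65 ≈ 62.10204
SE_est = SD · √(r(1 − r)) = 12.90000 · √0.19960 ≈ 12.90000 · 0.44677 ≈ 5.76335
95% CI: 62.10204 ± 11.29616 ≈ (50.80588, 73.39820)

[50.81, 73.40]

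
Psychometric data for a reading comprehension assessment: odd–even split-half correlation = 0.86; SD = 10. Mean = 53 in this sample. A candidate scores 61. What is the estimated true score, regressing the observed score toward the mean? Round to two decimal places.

r_full = 2·0.86 / (1 + 0.86) ≈ 0.925
T̂ = 0.925(61) + 0.075(53) ≈ 60.398

60.40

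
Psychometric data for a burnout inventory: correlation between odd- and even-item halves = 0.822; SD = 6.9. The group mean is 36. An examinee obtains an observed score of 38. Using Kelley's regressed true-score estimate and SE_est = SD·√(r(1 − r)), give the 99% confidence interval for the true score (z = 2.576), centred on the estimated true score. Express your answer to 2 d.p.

[32.53, 43.08]

Spearman-Brown: r = 2(0.822) / (1 + 0.822) = 1.64400 / 1.82200 ≈ 0.90231
T̂ = r·X + (1 − r)·M = 0.90231*38 + 0.09769*36 ≈ 34.28760 + 3.51701 ≈ 37.80461
SE_est = 6.90000*√(0.90231*0.09769) ≈ 2.04862
99% CI: 37.80461 ± 5.27725 ≈ (32.52736, 43.08186)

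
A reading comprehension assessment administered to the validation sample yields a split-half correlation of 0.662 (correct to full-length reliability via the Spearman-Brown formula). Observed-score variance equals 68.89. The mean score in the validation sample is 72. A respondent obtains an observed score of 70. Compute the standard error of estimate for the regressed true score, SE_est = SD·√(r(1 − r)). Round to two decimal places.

SD = √68.89 = 8.3000
Full-length reliability (Spearman-Brown) = 2(0.662)/(1+0.662) ≈ 0.7966
SE_est = SD * √(r(1 − r)) = 8.3000 * √0.1620 ≈ 8.3000 * 0.4025 ≈ 3.3408

3.34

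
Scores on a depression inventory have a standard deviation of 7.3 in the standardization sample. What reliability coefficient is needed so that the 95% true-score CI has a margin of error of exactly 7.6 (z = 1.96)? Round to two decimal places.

Required SEM = 7.6 / 1.96 ≈ 3.87755
Required reliability = 1 − (SEM/SD)² = 1 − 0.28214 ≈ 0.71786

0.72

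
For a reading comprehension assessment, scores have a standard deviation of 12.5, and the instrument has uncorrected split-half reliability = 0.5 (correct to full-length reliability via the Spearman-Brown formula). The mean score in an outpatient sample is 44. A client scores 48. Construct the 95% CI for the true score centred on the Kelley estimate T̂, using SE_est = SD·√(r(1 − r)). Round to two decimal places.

Spearman-Brown: r = 2(0.5) / (1 + 0.5) = 1.000 / 1.500 ≈ 0.667
Estimated true score = 0.667*48 + (1 − 0.667)*44 ≈ 46.667
SE_est = 12.500*√(0.667*0.333) ≈ 5.893
CI = 46.667 ± 1.96 * 5.893 → [35.117, 58.216]

[35.12, 58.22]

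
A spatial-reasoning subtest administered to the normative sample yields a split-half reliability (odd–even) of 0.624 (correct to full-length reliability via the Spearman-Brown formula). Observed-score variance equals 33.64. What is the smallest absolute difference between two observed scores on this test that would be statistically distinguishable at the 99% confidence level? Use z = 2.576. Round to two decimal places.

σ = 33.64^(1/2) = 5.800
r_full = 2·0.624 / (1 + 0.624) ≈ 0.768
The standard error of measurement is 5.800·√(1 − 0.768) ≈ 5.800·0.481 ≈ 2.791.
SE_diff = √2 · SEM ≈ 3.947
Smallest detectable difference = 2.576·3.947 ≈ 10.167

10.17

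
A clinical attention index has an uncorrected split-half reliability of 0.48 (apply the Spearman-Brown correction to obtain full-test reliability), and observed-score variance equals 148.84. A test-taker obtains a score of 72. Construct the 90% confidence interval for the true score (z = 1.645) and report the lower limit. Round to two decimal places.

60.10

σ = 148.84^(1/2) = 12.200
r_full = 2·0.48 / (1 + 0.48) ≈ 0.649
SEM = 12.200 * √(1 − 0.649) = 12.200 * √0.351 ≈ 12.200 * 0.593 ≈ 7.232
1.645 * SEM ≈ 11.896
Lower bound: 72 − 11.896 = 60.104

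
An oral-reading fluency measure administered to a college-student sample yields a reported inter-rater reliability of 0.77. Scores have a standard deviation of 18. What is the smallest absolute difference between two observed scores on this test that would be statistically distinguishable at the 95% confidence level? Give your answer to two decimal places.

23.93

SEM = 18.000·√(1 − 0.770) ≈ 8.632
Standard error of the difference = 8.632·√2 ≈ 12.208
Smallest detectable difference = 1.96·12.208 ≈ 23.928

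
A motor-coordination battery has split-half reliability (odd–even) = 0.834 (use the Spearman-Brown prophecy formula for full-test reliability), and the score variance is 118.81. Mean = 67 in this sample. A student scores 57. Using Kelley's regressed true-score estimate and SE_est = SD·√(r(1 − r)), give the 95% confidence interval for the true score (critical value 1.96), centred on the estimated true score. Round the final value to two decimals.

σ = 118.81^(1/2) = 10.9000
Full-length reliability (Spearman-Brown) = 2(0.834)/(1+0.834) ≃ 0.9095
T̂ = r·X + (1 − r)·M = 0.9095·57 + 0.0905·67 ≃ 51.8408 + 6.0643 ≃ 57.9051
SE_est = SD · √(r(1 − r)) = 10.9000 · √0.0823 ≃ 10.9000 · 0.2869 ≃ 3.1274
95% CI: 57.9051 ± 6.1296 ≃ (51.7755, 64.0348)

[51.78, 64.03]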